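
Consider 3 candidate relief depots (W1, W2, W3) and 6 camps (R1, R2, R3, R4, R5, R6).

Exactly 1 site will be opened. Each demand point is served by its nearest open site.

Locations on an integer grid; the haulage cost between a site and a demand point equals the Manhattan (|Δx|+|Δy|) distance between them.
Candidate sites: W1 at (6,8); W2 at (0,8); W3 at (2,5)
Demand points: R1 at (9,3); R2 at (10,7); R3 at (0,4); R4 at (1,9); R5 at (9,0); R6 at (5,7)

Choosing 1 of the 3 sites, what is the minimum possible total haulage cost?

42

Open {W1}.
  R1→W1 8, R2→W1 5, R3→W1 10, R4→W1 6, R5→W1 11, R6→W1 2  ⇒ total 42.
Compare {W3}: total 44.
Compare {W2}: total 54.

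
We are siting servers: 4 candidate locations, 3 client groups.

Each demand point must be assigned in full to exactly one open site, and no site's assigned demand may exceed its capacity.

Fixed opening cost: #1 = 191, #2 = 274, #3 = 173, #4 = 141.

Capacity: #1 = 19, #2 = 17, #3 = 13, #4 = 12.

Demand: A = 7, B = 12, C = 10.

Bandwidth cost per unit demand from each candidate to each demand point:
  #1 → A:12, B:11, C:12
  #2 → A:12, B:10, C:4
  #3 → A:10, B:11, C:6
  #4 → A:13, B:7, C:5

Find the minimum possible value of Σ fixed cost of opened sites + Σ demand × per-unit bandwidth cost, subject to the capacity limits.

598

Open {#1, #4}; cheapest assignment that respects the capacities:
  #1 (cap 19, load 19): A, B — cost 7×12 + 12×11 = 216
  #4 (cap 12, load 10): C — cost 10×5 = 50
  Shipping 266, fixed 332 → total 598.
  Any other capacity-feasible assignment to {#1, #4} ships for at least 266.
Compare {#2, #4}: its best feasible assignment gives total 623.
Compare {#1, #3}: its best feasible assignment gives total 640.
Every other set of open sites that can feasibly serve all demand totals ≥ 623 even under its best assignment. Minimum: 598.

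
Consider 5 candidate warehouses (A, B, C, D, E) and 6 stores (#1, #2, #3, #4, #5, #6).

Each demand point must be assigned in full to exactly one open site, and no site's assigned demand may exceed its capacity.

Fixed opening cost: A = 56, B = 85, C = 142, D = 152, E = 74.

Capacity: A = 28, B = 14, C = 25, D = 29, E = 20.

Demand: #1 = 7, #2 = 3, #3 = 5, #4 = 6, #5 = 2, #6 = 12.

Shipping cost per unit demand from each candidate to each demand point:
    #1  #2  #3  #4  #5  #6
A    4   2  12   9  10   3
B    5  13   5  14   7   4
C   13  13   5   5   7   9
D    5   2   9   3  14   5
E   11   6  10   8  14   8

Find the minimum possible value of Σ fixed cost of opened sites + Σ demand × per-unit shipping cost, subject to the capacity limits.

Open {A, B}; cheapest assignment that respects the capacities:
  A (cap 28, load 28): #1, #2, #4, #6 — cost 7×4 + 3×2 + 6×9 + 12×3 = 124
  B (cap 14, load 7): #3, #5 — cost 5×5 + 2×7 = 39
  Shipping 163, fixed 141 → total 304.
  Any other capacity-feasible assignment to {A, B} ships for at least 163.
Compare {A, E}: its best feasible assignment gives total 318.
Compare {A, C}: its best feasible assignment gives total 337.
Every other set of open sites that can feasibly serve all demand totals ≥ 318 even under its best assignment. Minimum: 304.

304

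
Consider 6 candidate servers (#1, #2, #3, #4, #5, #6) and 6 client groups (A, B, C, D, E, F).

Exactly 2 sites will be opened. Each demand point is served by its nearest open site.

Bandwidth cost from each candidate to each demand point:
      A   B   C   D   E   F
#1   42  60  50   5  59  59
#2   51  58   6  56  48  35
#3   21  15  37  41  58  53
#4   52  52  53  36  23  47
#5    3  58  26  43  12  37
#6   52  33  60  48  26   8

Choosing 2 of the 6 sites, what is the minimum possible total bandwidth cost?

Open {#5, #6}.
  A→#5 3, B→#6 33, C→#5 26, D→#5 43, E→#5 12, F→#6 8  ⇒ total 125.
Compare {#3, #5}: total 134.
Compare {#1, #5}: total 141.
No size-2 selection does better; minimum is 125.

125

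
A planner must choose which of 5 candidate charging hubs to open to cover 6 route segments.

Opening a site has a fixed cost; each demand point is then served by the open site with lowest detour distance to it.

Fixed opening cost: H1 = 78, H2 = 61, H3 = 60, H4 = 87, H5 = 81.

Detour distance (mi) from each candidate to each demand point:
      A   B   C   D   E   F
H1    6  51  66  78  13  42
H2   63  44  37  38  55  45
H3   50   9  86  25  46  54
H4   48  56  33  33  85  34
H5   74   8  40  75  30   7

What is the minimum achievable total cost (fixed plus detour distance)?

299

Open {H1, H3}: assign each demand point to its cheapest open site.
  A→H1 6, B→H3 9, C→H1 66, D→H3 25, E→H1 13, F→H1 42
  detour distance 161, fixed 138 → total 299.
Compare {H3, H5}: detour distance 160 + fixed 141 = 301.
Compare {H1, H5}: detour distance 149 + fixed 159 = 308.
Compare {H5}: detour distance 234 + fixed 81 = 315.
All other subsets cost ≥ 301. Minimum total cost: 299.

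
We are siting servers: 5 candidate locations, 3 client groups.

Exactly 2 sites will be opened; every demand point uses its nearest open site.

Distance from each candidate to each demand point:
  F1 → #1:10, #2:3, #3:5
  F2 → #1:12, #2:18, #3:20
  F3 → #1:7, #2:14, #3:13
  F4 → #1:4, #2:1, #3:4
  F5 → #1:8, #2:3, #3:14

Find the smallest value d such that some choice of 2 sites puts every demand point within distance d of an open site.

4

Open {F1, F4}.
  Farthest demand point is #1 at distance 4 (to F4); all others are ≤ 4.
With {F2, F4} the worst case is 4.
With {F3, F4} the worst case is 4.
No size-2 selection achieves below 4.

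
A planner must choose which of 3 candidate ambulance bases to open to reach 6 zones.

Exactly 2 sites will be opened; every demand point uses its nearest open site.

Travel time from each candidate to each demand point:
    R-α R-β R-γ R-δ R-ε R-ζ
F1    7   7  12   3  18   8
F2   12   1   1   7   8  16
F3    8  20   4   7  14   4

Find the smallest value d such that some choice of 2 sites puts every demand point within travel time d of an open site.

8

Open {F1, F2}.
  Farthest demand point is R-ε at travel time 8 (to F2); all others are ≤ 8.
With {F2, F3} the worst case is 8.
With {F1, F3} the worst case is 14.
No size-2 selection achieves below 8.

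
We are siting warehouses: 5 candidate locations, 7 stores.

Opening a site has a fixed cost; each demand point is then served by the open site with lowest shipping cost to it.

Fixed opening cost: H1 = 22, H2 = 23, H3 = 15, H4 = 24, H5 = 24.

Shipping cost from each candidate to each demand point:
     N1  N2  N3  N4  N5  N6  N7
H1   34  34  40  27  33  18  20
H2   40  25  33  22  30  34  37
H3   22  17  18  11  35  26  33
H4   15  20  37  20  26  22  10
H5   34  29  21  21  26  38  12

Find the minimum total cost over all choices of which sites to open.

Open {H3, H4}: assign each demand point to its cheapest open site.
  N1→H4 15, N2→H3 17, N3→H3 18, N4→H3 11, N5→H4 26, N6→H4 22, N7→H4 10
  shipping cost 119, fixed 39 → total 158.
Compare {H3, H5}: shipping cost 132 + fixed 39 = 171.
Compare {H4}: shipping cost 150 + fixed 24 = 174.
Compare {H1, H3}: shipping cost 139 + fixed 37 = 176.
All other subsets cost ≥ 171. Minimum total cost: 158.

158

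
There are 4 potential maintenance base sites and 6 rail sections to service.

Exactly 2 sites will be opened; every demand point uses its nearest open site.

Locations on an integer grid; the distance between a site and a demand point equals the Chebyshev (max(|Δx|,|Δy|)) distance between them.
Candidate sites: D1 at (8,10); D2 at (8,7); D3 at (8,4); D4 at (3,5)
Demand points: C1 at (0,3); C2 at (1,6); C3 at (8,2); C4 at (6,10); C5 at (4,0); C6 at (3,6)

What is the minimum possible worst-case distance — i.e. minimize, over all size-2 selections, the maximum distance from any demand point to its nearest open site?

Open {D1, D4}.
  Farthest demand point is C3 at distance 5 (to D4); all others are ≤ 5.
With {D2, D4} the worst case is 5.
With {D3, D4} the worst case is 5.
No size-2 selection achieves below 5.

5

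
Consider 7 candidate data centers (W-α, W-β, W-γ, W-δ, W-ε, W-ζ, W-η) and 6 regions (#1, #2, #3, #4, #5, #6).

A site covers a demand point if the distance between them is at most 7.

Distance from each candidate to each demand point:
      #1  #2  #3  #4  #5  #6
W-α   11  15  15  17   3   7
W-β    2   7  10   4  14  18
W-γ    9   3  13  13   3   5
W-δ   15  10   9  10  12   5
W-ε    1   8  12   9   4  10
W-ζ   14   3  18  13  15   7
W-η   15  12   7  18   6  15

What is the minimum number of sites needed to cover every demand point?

3

Coverage sets (demand points within 7 of each site):
  W-α: {#5, #6}
  W-β: {#1, #2, #4}
  W-γ: {#2, #5, #6}
  W-δ: {#6}
  W-ε: {#1, #5}
  W-ζ: {#2, #6}
  W-η: {#3, #5}
No 2 sites suffice: every size-2 union leaves at least one demand point uncovered.
But {W-α, W-β, W-η} covers everything, so the minimum is 3.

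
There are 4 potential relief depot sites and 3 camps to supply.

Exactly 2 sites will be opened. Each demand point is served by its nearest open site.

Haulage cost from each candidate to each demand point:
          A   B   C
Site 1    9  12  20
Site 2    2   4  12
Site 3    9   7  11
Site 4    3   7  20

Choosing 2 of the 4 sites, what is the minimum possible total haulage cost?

17

Open {Site 2, Site 3}.
  A→Site 2 2, B→Site 2 4, C→Site 3 11  ⇒ total 17.
Compare {Site 1, Site 2}: total 18.
Compare {Site 2, Site 4}: total 18.
No size-2 selection does better; minimum is 17.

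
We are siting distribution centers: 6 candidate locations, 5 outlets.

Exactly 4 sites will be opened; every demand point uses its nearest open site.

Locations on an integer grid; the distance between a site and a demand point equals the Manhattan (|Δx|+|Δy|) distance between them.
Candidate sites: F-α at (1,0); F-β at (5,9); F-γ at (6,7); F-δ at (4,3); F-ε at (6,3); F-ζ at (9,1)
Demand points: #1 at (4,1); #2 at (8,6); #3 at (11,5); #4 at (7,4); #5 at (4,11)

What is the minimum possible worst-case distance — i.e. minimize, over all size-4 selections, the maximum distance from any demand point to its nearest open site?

Open {F-α, F-β, F-γ, F-ζ}.
  Farthest demand point is #3 at distance 6 (to F-ζ); all others are ≤ 6.
With {F-α, F-β, F-δ, F-ζ} the worst case is 6.
With {F-α, F-β, F-ε, F-ζ} the worst case is 6.
No size-4 selection achieves below 6.

6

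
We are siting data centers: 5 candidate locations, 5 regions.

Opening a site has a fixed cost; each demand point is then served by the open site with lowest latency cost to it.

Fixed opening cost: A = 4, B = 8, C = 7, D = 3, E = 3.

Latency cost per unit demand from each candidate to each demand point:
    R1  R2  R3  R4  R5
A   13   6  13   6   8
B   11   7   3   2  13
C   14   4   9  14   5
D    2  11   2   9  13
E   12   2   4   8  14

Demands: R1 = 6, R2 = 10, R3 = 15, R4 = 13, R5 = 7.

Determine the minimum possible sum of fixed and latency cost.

Open {B, C, D, E}: assign each demand point to its cheapest open site.
  R1→D 6×2=12, R2→E 10×2=20, R3→D 15×2=30, R4→B 13×2=26, R5→C 7×5=35
  latency cost 123, fixed 21 → total 144.
Compare {A, B, C, D, E}: latency cost 123 + fixed 25 = 148.
Compare {B, C, D}: latency cost 143 + fixed 18 = 161.
Compare {A, B, D, E}: latency cost 144 + fixed 18 = 162.
All other subsets cost ≥ 148. Minimum total cost: 144.

144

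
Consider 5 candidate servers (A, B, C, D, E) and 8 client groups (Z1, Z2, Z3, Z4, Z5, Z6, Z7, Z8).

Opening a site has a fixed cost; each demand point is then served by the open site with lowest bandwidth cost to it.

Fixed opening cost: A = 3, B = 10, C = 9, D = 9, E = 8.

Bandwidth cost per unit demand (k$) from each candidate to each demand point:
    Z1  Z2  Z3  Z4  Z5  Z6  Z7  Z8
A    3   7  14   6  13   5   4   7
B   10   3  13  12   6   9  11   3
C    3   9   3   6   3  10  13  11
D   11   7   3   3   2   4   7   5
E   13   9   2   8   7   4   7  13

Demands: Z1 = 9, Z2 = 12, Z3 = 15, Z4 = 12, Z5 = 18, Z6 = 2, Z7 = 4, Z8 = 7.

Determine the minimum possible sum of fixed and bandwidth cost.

240

Open {A, B, D, E}: assign each demand point to its cheapest open site.
  Z1→A 9×3=27, Z2→B 12×3=36, Z3→E 15×2=30, Z4→D 12×3=36, Z5→D 18×2=36, Z6→D 2×4=8, Z7→A 4×4=16, Z8→B 7×3=21
  bandwidth cost 210, fixed 30 → total 240.
Compare {A, B, D}: bandwidth cost 225 + fixed 22 = 247.
Compare {A, B, C, D, E}: bandwidth cost 210 + fixed 39 = 249.
Compare {A, B, C, D}: bandwidth cost 225 + fixed 31 = 256.
All other subsets cost ≥ 247. Minimum total cost: 240.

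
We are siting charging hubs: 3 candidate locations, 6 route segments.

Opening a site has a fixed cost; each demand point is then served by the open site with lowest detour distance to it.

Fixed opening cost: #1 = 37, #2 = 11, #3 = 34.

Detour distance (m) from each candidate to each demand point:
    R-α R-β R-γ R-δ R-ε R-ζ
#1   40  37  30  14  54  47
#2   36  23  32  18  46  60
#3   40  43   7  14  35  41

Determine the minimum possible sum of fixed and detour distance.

201

Open {#2, #3}: assign each demand point to its cheapest open site.
  R-α→#2 36, R-β→#2 23, R-γ→#3 7, R-δ→#3 14, R-ε→#3 35, R-ζ→#3 41
  detour distance 156, fixed 45 → total 201.
Compare {#3}: detour distance 180 + fixed 34 = 214.
Compare {#2}: detour distance 215 + fixed 11 = 226.
Compare {#1, #2, #3}: detour distance 156 + fixed 82 = 238.
All other subsets cost ≥ 214. Minimum total cost: 201.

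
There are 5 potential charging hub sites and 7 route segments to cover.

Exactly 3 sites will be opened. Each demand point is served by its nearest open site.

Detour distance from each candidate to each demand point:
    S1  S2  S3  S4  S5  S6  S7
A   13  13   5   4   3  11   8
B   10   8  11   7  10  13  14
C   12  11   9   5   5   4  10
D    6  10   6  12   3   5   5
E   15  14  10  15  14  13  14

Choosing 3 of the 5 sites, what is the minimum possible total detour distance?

36

Open {A, B, D}.
  S1→D 6, S2→B 8, S3→A 5, S4→A 4, S5→A 3, S6→D 5, S7→D 5  ⇒ total 36.
Compare {A, C, D}: total 37.
Compare {B, C, D}: total 37.
No size-3 selection does better; minimum is 36.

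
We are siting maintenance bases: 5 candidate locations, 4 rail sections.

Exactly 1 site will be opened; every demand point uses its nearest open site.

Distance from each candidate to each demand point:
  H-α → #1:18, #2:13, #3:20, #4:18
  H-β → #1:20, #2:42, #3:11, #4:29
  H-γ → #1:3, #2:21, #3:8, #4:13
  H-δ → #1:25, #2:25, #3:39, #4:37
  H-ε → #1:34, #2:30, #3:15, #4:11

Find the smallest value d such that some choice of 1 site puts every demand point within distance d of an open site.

Open {H-α}.
  Farthest demand point is #3 at distance 20 (to H-α); all others are ≤ 20.
With {H-γ} the worst case is 21.
With {H-ε} the worst case is 34.
No size-1 selection achieves below 20.

20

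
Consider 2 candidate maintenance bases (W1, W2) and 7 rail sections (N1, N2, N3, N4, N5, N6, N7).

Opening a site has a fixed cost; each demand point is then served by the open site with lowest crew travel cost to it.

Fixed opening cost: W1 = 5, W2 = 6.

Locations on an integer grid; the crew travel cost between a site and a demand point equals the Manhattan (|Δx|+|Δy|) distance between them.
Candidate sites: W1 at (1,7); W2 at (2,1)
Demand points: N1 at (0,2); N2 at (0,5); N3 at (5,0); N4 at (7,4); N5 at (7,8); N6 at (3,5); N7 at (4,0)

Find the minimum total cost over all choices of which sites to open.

Open {W1, W2}: assign each demand point to its cheapest open site.
  N1→W2 3, N2→W1 3, N3→W2 4, N4→W2 8, N5→W1 7, N6→W1 4, N7→W2 3
  crew travel cost 32, fixed 11 → total 43.
Compare {W2}: crew travel cost 41 + fixed 6 = 47.
Compare {W1}: crew travel cost 50 + fixed 5 = 55.

43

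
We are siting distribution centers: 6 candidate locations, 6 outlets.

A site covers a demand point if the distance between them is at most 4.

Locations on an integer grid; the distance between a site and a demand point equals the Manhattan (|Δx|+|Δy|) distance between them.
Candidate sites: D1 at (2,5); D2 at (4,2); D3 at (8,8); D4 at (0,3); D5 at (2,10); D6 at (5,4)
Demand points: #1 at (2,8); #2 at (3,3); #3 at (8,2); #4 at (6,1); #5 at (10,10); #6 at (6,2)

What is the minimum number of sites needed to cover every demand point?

3

Coverage sets (demand points within 4 of each site):
  D1: {#1, #2}
  D2: {#2, #3, #4, #6}
  D3: {#5}
  D4: {#2}
  D5: {#1}
  D6: {#2, #4, #6}
No 2 sites suffice: every size-2 union leaves at least one demand point uncovered.
But {D1, D2, D3} covers everything, so the minimum is 3.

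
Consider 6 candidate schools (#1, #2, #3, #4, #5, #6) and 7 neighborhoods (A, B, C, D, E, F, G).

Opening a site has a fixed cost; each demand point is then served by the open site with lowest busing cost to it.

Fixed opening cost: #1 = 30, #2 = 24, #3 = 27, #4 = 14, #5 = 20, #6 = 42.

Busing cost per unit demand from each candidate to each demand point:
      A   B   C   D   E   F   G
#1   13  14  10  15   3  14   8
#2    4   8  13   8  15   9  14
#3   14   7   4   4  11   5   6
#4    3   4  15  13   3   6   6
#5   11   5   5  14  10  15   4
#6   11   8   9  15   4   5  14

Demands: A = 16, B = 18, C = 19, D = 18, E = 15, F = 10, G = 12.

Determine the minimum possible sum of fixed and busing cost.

Open {#3, #4, #5}: assign each demand point to its cheapest open site.
  A→#4 16×3=48, B→#4 18×4=72, C→#3 19×4=76, D→#3 18×4=72, E→#4 15×3=45, F→#3 10×5=50, G→#5 12×4=48
  busing cost 411, fixed 61 → total 472.
Compare {#3, #4}: busing cost 435 + fixed 41 = 476.
Compare {#2, #3, #4, #5}: busing cost 411 + fixed 85 = 496.
Compare {#2, #3, #4}: busing cost 435 + fixed 65 = 500.
All other subsets cost ≥ 476. Minimum total cost: 472.

472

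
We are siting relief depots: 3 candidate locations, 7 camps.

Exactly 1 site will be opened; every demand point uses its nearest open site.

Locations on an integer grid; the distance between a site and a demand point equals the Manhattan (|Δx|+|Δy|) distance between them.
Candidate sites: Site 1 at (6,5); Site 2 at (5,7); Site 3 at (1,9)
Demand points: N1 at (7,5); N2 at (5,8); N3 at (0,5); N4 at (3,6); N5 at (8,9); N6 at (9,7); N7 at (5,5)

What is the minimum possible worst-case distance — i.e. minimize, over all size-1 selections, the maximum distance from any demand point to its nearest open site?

6

Open {Site 1}.
  Farthest demand point is N3 at distance 6 (to Site 1); all others are ≤ 6.
With {Site 2} the worst case is 7.
With {Site 3} the worst case is 10.
No size-1 selection achieves below 6.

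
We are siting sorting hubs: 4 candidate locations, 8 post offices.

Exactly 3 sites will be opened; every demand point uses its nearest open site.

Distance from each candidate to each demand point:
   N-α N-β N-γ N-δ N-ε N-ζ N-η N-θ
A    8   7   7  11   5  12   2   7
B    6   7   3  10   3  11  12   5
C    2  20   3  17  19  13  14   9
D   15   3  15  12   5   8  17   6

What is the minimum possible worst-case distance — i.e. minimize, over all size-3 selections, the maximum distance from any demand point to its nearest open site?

10

Open {A, B, D}.
  Farthest demand point is N-δ at distance 10 (to B); all others are ≤ 10.
With {A, B, C} the worst case is 11.
With {A, C, D} the worst case is 11.
No size-3 selection achieves below 10.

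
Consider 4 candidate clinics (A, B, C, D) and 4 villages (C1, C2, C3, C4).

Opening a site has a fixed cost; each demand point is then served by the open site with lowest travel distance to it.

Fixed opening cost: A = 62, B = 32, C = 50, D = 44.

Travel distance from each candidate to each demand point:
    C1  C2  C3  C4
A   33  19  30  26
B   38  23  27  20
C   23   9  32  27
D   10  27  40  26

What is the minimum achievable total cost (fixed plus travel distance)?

140

Open {B}: assign each demand point to its cheapest open site.
  C1→B 38, C2→B 23, C3→B 27, C4→B 20
  travel distance 108, fixed 32 → total 140.
Compare {C}: travel distance 91 + fixed 50 = 141.
Compare {D}: travel distance 103 + fixed 44 = 147.
Compare {B, D}: travel distance 80 + fixed 76 = 156.
All other subsets cost ≥ 141. Minimum total cost: 140.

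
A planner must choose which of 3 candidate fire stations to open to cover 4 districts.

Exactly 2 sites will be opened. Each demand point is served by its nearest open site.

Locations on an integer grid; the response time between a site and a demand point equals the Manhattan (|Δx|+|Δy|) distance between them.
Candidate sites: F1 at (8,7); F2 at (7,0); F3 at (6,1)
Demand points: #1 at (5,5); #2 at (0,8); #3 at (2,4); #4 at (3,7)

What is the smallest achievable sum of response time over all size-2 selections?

Open {F1, F3}.
  #1→F1 5, #2→F1 9, #3→F3 7, #4→F1 5  ⇒ total 26.
Compare {F1, F2}: total 28.
Compare {F2, F3}: total 34.

26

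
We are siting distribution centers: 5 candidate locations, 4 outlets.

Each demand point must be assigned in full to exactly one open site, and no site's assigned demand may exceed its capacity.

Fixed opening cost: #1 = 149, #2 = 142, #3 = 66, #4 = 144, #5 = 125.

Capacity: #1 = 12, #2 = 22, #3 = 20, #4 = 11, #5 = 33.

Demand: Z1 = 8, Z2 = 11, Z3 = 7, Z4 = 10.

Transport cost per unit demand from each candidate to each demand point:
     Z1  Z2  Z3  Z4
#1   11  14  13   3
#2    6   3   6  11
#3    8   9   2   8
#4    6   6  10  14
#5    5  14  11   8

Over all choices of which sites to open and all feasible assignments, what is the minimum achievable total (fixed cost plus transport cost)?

383

Open {#2, #3}; cheapest assignment that respects the capacities:
  #2 (cap 22, load 19): Z1, Z2 — cost 8×6 + 11×3 = 81
  #3 (cap 20, load 17): Z3, Z4 — cost 7×2 + 10×8 = 94
  Shipping 175, fixed 208 → total 383.
  Any other capacity-feasible assignment to {#2, #3} ships for at least 175.
Compare {#3, #5}: its best feasible assignment gives total 424.
Compare {#2, #5}: its best feasible assignment gives total 462.
Every other set of open sites that can feasibly serve all demand totals ≥ 424 even under its best assignment. Minimum: 383.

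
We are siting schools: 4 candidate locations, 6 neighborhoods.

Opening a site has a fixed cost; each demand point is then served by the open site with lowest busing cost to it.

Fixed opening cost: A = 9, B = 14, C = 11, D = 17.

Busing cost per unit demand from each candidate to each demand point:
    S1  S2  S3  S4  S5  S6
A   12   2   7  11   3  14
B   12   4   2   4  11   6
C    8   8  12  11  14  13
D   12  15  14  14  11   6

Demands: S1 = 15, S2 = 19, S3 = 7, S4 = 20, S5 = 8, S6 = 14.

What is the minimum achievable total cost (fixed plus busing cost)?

394

Open {A, B, C}: assign each demand point to its cheapest open site.
  S1→C 15×8=120, S2→A 19×2=38, S3→B 7×2=14, S4→B 20×4=80, S5→A 8×3=24, S6→B 14×6=84
  busing cost 360, fixed 34 → total 394.
Compare {A, B, C, D}: busing cost 360 + fixed 51 = 411.
Compare {A, B}: busing cost 420 + fixed 23 = 443.
Compare {A, B, D}: busing cost 420 + fixed 40 = 460.
All other subsets cost ≥ 411. Minimum total cost: 394.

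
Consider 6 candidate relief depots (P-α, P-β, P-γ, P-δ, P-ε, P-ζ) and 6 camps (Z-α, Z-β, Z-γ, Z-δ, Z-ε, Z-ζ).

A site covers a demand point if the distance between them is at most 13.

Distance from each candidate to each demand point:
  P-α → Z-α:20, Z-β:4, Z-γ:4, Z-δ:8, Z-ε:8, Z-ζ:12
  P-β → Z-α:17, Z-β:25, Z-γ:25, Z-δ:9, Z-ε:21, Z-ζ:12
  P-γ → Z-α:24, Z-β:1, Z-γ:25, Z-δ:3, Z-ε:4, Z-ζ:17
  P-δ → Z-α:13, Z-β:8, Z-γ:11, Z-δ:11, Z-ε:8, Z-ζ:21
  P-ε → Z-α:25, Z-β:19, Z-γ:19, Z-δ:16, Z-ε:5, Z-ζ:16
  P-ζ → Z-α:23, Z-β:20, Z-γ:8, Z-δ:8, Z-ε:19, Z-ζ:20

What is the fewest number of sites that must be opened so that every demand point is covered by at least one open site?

Coverage sets (demand points within 13 of each site):
  P-α: {Z-β, Z-γ, Z-δ, Z-ε, Z-ζ}
  P-β: {Z-δ, Z-ζ}
  P-γ: {Z-β, Z-δ, Z-ε}
  P-δ: {Z-α, Z-β, Z-γ, Z-δ, Z-ε}
  P-ε: {Z-ε}
  P-ζ: {Z-γ, Z-δ}
No single site covers all 6 demand points.
But {P-α, P-δ} covers everything, so the minimum is 2.

2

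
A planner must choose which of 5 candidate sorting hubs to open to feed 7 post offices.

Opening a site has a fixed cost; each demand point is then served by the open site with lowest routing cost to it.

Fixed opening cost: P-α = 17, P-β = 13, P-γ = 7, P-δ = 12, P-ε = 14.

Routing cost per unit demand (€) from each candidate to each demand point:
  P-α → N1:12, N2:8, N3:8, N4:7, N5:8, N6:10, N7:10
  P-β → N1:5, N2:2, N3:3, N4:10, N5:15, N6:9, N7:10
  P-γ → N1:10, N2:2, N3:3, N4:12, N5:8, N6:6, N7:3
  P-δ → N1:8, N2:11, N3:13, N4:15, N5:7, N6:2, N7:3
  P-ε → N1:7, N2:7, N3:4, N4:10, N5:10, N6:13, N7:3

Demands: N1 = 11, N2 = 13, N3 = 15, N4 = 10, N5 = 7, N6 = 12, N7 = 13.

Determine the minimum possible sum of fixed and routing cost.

350

Open {P-α, P-β, P-δ}: assign each demand point to its cheapest open site.
  N1→P-β 11×5=55, N2→P-β 13×2=26, N3→P-β 15×3=45, N4→P-α 10×7=70, N5→P-δ 7×7=49, N6→P-δ 12×2=24, N7→P-δ 13×3=39
  routing cost 308, fixed 42 → total 350.
Compare {P-α, P-β, P-γ, P-δ}: routing cost 308 + fixed 49 = 357.
Compare {P-β, P-δ}: routing cost 338 + fixed 25 = 363.
Compare {P-α, P-β, P-δ, P-ε}: routing cost 308 + fixed 56 = 364.
All other subsets cost ≥ 357. Minimum total cost: 350.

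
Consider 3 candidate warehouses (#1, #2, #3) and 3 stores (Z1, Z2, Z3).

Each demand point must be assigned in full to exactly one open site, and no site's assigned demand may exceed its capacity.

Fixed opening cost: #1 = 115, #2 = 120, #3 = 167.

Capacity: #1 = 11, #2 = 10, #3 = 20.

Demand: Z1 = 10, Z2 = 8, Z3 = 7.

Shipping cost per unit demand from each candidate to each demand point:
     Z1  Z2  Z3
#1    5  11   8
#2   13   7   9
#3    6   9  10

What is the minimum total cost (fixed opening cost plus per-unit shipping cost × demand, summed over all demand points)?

470

Open {#1, #3}; cheapest assignment that respects the capacities:
  #1 (cap 11, load 7): Z3 — cost 7×8 = 56
  #3 (cap 20, load 18): Z1, Z2 — cost 10×6 + 8×9 = 132
  Shipping 188, fixed 282 → total 470.
  Any other capacity-feasible assignment to {#1, #3} ships for at least 188.
Compare {#2, #3}: its best feasible assignment gives total 473.
Compare {#1, #2, #3}: its best feasible assignment gives total 574.
Every other set of open sites that can feasibly serve all demand totals ≥ 473 even under its best assignment. Minimum: 470.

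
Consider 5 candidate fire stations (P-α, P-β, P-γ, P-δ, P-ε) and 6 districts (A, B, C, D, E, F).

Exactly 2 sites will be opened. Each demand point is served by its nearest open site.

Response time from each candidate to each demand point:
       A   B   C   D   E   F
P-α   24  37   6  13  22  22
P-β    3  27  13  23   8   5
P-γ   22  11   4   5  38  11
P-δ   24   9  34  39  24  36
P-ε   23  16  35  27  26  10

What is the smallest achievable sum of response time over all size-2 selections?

Open {P-β, P-γ}.
  A→P-β 3, B→P-γ 11, C→P-γ 4, D→P-γ 5, E→P-β 8, F→P-β 5  ⇒ total 36.
Compare {P-β, P-δ}: total 61.
Compare {P-α, P-β}: total 62.
No size-2 selection does better; minimum is 36.

36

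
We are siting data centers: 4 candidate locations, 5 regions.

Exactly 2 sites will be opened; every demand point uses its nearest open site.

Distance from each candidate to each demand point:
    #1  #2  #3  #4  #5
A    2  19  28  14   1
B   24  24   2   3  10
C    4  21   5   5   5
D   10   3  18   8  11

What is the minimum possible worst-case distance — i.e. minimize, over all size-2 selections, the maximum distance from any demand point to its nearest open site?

5

Open {C, D}.
  Farthest demand point is #3 at distance 5 (to C); all others are ≤ 5.
With {B, D} the worst case is 10.
With {A, D} the worst case is 18.
No size-2 selection achieves below 5.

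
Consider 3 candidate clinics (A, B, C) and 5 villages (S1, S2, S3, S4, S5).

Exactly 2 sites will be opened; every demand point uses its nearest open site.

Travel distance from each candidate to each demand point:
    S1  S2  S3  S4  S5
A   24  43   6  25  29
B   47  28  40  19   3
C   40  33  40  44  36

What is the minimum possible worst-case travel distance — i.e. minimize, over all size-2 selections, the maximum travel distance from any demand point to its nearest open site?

Open {A, B}.
  Farthest demand point is S2 at travel distance 28 (to B); all others are ≤ 28.
With {A, C} the worst case is 33.
With {B, C} the worst case is 40.
No size-2 selection achieves below 28.

28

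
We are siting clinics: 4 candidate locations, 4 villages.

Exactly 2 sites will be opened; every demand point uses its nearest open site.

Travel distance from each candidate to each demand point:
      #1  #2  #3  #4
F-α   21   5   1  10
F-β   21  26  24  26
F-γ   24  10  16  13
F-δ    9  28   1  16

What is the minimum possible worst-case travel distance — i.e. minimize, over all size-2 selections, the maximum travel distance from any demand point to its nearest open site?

Open {F-α, F-δ}.
  Farthest demand point is #4 at travel distance 10 (to F-α); all others are ≤ 10.
With {F-γ, F-δ} the worst case is 13.
With {F-α, F-β} the worst case is 21.
No size-2 selection achieves below 10.

10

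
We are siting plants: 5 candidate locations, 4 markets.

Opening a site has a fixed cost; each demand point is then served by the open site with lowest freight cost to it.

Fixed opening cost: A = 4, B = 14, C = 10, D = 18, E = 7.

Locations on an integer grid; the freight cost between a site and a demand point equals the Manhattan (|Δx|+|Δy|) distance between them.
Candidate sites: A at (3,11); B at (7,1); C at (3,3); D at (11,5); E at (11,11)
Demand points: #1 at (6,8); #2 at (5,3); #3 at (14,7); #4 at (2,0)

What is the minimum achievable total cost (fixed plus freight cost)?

38

Open {C, E}: assign each demand point to its cheapest open site.
  #1→C 8, #2→C 2, #3→E 7, #4→C 4
  freight cost 21, fixed 17 → total 38.
Compare {C}: freight cost 29 + fixed 10 = 39.
Compare {A, C, E}: freight cost 19 + fixed 21 = 40.
Compare {A, C}: freight cost 27 + fixed 14 = 41.
All other subsets cost ≥ 39. Minimum total cost: 38.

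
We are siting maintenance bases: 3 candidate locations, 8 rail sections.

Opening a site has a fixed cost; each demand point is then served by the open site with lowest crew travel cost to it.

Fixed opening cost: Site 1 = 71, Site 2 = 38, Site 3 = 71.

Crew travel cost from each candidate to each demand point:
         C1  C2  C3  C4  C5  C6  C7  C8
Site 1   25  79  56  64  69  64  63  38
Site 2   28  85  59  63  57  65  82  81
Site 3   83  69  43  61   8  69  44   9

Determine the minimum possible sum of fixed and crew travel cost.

436

Open {Site 2, Site 3}: assign each demand point to its cheapest open site.
  C1→Site 2 28, C2→Site 3 69, C3→Site 3 43, C4→Site 3 61, C5→Site 3 8, C6→Site 2 65, C7→Site 3 44, C8→Site 3 9
  crew travel cost 327, fixed 109 → total 436.
Compare {Site 3}: crew travel cost 386 + fixed 71 = 457.
Compare {Site 1, Site 3}: crew travel cost 323 + fixed 142 = 465.
Compare {Site 1, Site 2, Site 3}: crew travel cost 323 + fixed 180 = 503.
All other subsets cost ≥ 457. Minimum total cost: 436.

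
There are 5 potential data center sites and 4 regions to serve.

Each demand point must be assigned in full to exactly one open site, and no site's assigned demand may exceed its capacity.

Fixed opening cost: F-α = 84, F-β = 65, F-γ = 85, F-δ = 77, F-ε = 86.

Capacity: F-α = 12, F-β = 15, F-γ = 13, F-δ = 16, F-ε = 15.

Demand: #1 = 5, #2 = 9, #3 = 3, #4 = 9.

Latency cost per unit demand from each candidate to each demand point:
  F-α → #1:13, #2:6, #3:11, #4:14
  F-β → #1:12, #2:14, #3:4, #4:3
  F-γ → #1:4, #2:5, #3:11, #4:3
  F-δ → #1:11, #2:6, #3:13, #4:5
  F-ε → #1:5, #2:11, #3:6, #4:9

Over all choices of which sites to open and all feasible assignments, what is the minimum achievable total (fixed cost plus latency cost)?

Open {F-β, F-δ}; cheapest assignment that respects the capacities:
  F-β (cap 15, load 12): #3, #4 — cost 3×4 + 9×3 = 39
  F-δ (cap 16, load 14): #1, #2 — cost 5×11 + 9×6 = 109
  Shipping 148, fixed 142 → total 290.
  Any other capacity-feasible assignment to {F-β, F-δ} ships for at least 148.
Compare {F-β, F-ε}: its best feasible assignment gives total 314.
Compare {F-β, F-γ}: its best feasible assignment gives total 315.
Every other set of open sites that can feasibly serve all demand totals ≥ 314 even under its best assignment. Minimum: 290.

290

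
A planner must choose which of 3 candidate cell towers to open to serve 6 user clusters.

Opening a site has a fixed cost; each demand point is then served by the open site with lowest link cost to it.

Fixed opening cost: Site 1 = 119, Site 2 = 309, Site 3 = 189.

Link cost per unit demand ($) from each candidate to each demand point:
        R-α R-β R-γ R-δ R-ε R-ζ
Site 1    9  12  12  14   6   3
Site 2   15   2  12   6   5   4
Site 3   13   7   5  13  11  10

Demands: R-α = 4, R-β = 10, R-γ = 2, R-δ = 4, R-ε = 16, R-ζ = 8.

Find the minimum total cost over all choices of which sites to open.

475

Open {Site 1}: assign each demand point to its cheapest open site.
  R-α→Site 1 4×9=36, R-β→Site 1 10×12=120, R-γ→Site 1 2×12=24, R-δ→Site 1 4×14=56, R-ε→Site 1 16×6=96, R-ζ→Site 1 8×3=24
  link cost 356, fixed 119 → total 475.
Compare {Site 2}: link cost 240 + fixed 309 = 549.
Compare {Site 1, Site 3}: link cost 288 + fixed 308 = 596.
Compare {Site 3}: link cost 440 + fixed 189 = 629.
All other subsets cost ≥ 549. Minimum total cost: 475.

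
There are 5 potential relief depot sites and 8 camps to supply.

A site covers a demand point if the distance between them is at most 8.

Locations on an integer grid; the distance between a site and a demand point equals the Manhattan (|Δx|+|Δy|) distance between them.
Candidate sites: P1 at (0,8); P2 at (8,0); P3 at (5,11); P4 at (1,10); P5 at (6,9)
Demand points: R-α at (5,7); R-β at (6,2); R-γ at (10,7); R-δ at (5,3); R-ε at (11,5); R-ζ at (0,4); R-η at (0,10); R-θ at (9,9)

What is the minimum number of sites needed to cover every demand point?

Coverage sets (demand points within 8 of each site):
  P1: {R-α, R-ζ, R-η}
  P2: {R-β, R-δ, R-ε}
  P3: {R-α, R-δ, R-η, R-θ}
  P4: {R-α, R-ζ, R-η}
  P5: {R-α, R-β, R-γ, R-δ, R-η, R-θ}
No 2 sites suffice: every size-2 union leaves at least one demand point uncovered.
But {P1, P2, P5} covers everything, so the minimum is 3.

3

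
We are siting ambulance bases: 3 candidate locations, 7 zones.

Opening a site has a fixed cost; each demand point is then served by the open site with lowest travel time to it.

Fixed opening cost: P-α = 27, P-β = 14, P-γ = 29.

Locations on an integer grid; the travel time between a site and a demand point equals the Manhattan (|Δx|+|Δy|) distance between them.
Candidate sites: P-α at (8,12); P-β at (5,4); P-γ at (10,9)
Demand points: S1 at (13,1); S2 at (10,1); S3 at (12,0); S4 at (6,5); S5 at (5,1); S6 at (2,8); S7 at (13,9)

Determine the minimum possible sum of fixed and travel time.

69

Open {P-β}: assign each demand point to its cheapest open site.
  S1→P-β 11, S2→P-β 8, S3→P-β 11, S4→P-β 2, S5→P-β 3, S6→P-β 7, S7→P-β 13
  travel time 55, fixed 14 → total 69.
Compare {P-β, P-γ}: travel time 45 + fixed 43 = 88.
Compare {P-α, P-β}: travel time 50 + fixed 41 = 91.
Compare {P-γ}: travel time 63 + fixed 29 = 92.
All other subsets cost ≥ 88. Minimum total cost: 69.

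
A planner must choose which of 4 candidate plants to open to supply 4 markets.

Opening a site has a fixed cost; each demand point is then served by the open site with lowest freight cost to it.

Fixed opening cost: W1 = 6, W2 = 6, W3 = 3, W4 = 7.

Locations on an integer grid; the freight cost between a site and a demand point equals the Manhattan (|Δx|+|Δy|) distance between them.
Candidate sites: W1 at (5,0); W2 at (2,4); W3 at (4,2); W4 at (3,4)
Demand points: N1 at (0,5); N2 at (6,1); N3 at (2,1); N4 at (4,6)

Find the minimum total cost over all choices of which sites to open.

20

Open {W3}: assign each demand point to its cheapest open site.
  N1→W3 7, N2→W3 3, N3→W3 3, N4→W3 4
  freight cost 17, fixed 3 → total 20.
Compare {W2, W3}: freight cost 13 + fixed 9 = 22.
Compare {W2}: freight cost 17 + fixed 6 = 23.
Compare {W3, W4}: freight cost 13 + fixed 10 = 23.
All other subsets cost ≥ 22. Minimum total cost: 20.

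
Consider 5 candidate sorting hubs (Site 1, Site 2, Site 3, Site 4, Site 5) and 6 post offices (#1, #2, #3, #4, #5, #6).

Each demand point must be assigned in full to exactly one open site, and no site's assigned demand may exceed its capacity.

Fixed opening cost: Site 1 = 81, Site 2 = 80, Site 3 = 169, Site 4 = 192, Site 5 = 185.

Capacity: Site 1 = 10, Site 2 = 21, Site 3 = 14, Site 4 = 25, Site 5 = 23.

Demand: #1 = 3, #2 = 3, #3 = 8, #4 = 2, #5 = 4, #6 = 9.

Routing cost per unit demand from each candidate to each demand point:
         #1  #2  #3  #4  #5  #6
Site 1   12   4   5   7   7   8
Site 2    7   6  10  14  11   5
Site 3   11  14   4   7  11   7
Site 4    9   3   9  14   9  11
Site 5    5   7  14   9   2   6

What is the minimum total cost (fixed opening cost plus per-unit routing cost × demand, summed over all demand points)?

343

Open {Site 1, Site 2}; cheapest assignment that respects the capacities:
  Site 1 (cap 10, load 10): #3, #4 — cost 8×5 + 2×7 = 54
  Site 2 (cap 21, load 19): #1, #2, #5, #6 — cost 3×7 + 3×6 + 4×11 + 9×5 = 128
  Shipping 182, fixed 161 → total 343.
  Any other capacity-feasible assignment to {Site 1, Site 2} ships for at least 182.
Compare {Site 1, Site 5}: its best feasible assignment gives total 418.
Compare {Site 2, Site 3}: its best feasible assignment gives total 423.
Every other set of open sites that can feasibly serve all demand totals ≥ 418 even under its best assignment. Minimum: 343.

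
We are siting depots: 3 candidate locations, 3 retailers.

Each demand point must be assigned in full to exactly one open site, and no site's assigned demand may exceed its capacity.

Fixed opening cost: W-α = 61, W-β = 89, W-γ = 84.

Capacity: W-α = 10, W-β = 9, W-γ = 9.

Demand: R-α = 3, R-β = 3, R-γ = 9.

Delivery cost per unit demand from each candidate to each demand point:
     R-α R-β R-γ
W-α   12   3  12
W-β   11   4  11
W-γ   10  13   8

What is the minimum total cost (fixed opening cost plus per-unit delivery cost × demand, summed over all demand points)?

Open {W-α, W-γ}; cheapest assignment that respects the capacities:
  W-α (cap 10, load 6): R-α, R-β — cost 3×12 + 3×3 = 45
  W-γ (cap 9, load 9): R-γ — cost 9×8 = 72
  Shipping 117, fixed 145 → total 262.
  Any other capacity-feasible assignment to {W-α, W-γ} ships for at least 117.
Compare {W-β, W-γ}: its best feasible assignment gives total 290.
Compare {W-α, W-β}: its best feasible assignment gives total 294.
Every other set of open sites that can feasibly serve all demand totals ≥ 290 even under its best assignment. Minimum: 262.

262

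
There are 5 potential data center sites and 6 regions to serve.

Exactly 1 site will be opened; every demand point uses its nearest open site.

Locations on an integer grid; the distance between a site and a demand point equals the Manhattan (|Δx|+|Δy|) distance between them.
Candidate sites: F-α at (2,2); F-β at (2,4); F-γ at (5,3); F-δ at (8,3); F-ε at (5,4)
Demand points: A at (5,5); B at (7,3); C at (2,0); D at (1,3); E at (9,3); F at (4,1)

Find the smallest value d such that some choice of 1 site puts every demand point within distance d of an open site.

6

Open {F-γ}.
  Farthest demand point is C at distance 6 (to F-γ); all others are ≤ 6.
With {F-ε} the worst case is 7.
With {F-α} the worst case is 8.
No size-1 selection achieves below 6.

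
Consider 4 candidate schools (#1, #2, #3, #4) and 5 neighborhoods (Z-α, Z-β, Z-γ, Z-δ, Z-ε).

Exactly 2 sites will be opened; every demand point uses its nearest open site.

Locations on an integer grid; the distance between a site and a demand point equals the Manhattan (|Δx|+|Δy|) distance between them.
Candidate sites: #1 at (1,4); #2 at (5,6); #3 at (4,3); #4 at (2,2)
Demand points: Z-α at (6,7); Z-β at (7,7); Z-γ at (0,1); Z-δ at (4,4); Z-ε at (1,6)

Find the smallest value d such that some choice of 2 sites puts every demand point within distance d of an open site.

Open {#1, #2}.
  Farthest demand point is Z-γ at distance 4 (to #1); all others are ≤ 4.
With {#2, #4} the worst case is 4.
With {#2, #3} the worst case is 6.
No size-2 selection achieves below 4.

4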